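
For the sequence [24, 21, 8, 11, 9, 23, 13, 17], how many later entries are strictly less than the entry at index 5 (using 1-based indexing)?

0

The element at index 5 is 9.
Elements after it: 23, 13, 17
None of them are smaller than 9.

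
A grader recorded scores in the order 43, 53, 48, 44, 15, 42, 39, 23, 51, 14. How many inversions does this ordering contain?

32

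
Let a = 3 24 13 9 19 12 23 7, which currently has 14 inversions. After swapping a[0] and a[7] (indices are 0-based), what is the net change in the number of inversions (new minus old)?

Positions 0 and 7 hold 3 and 7; after swapping, the array is [7, 24, 13, 9, 19, 12, 23, 3].
Element-by-element contributions:
7 → 3 → 1
24 → 13, 9, 19, 12, 23, 3 → 6
13 → 9, 12, 3 → 3
9 → 3 → 1
19 → 12, 3 → 2
12 → 3 → 1
23 → 3 → 1
3 → none → 0
Sum: 1 + 6 + 3 + 1 + 2 + 1 + 1 + 0 = 15
Change: 15 − 14 = +1

+1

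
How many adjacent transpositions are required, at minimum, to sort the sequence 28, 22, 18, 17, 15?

There are 10 swaps.

The minimum number of adjacent swaps to sort an array equals its inversion count, since every such swap removes exactly one inversion.
Count inversions — for each element, later elements that are smaller:
28: 22, 18, 17, 15 → 4
22: 18, 17, 15 → 3
18: 17, 15 → 2
17: 15 → 1
15: none → 0
Total inversions: 4 + 3 + 2 + 1 + 0 = 10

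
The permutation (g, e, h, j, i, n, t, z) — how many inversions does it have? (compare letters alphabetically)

There are 2 out-of-order pairs.

Element-by-element contributions:
g: 1
e: 0
h: 0
j: 1
i: 0
n: 0
t: 0
z: 0
Sum: 1 + 0 + 0 + 1 + 0 + 0 + 0 + 0 = 2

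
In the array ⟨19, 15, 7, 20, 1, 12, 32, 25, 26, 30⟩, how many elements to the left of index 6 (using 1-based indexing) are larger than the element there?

3

The element at index 6 is 12.
Elements before it: 19, 15, 7, 20, 1
Those larger than 12: 19, 15, 20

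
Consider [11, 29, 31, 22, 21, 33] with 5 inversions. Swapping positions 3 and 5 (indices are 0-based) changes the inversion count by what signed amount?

Positions 3 and 5 hold 22 and 33; after swapping, the array is [11, 29, 31, 33, 21, 22].
Sweep left to right; for each value list the smaller values that follow it:
11: 0
29: 2
31: 2
33: 2
21: 0
22: 0
Sum: 0 + 2 + 2 + 2 + 0 + 0 = 6
Change: 6 − 5 = +1

+1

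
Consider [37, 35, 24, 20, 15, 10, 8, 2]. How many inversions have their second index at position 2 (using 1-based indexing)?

1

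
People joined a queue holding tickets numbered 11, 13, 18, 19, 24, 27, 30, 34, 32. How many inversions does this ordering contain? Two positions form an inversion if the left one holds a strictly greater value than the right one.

1 out-of-order pair

Count, for each position, how many later elements it exceeds:
11 → none → 0
13 → none → 0
18 → none → 0
19 → none → 0
24 → none → 0
27 → none → 0
30 → none → 0
34 → 32 → 1
32 → none → 0
Sum: 0 + 0 + 0 + 0 + 0 + 0 + 0 + 1 + 0 = 1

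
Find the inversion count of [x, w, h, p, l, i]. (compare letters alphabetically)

Sweep left to right; for each value list the smaller values that follow it:
x → w, h, p, l, i → 5
w → h, p, l, i → 4
h → none → 0
p → l, i → 2
l → i → 1
i → none → 0
Sum: 5 + 4 + 0 + 2 + 1 + 0 = 12

12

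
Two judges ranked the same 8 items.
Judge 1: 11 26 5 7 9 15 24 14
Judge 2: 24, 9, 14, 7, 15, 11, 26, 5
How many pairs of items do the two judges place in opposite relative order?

21 discordant pairs

Assign each item its position (1..8) in the first ordering, then rewrite the second ordering as that position sequence:
positions: 11→1, 26→2, 5→3, 7→4, 9→5, 15→6, 24→7, 14→8
second ordering as positions: [7, 5, 8, 4, 6, 1, 2, 3]
Discordant pairs = inversions in this position sequence.
7: 5, 4, 6, 1, 2, 3 → 6
5: 4, 1, 2, 3 → 4
8: 4, 6, 1, 2, 3 → 5
4: 1, 2, 3 → 3
6: 1, 2, 3 → 3
1: 0
2: 0
3: 0
Total: 6 + 4 + 5 + 3 + 3 + 0 + 0 + 0 = 21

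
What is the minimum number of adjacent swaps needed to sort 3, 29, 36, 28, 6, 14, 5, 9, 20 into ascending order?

20 adjacent swaps

The minimum number of adjacent swaps to sort an array equals its inversion count, since every such swap removes exactly one inversion.
Count inversions — for each element, later elements that are smaller:
3: none → 0
29: 28, 6, 14, 5, 9, 20 → 6
36: 28, 6, 14, 5, 9, 20 → 6
28: 6, 14, 5, 9, 20 → 5
6: 5 → 1
14: 5, 9 → 2
5: none → 0
9: none → 0
20: none → 0
Total inversions: 0 + 6 + 6 + 5 + 1 + 2 + 0 + 0 + 0 = 20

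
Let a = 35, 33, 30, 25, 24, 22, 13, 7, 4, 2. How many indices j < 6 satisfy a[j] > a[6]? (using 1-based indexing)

5

The element at index 6 is 22.
Elements before it: 35, 33, 30, 25, 24
Those larger than 22: 35, 33, 30, 25, 24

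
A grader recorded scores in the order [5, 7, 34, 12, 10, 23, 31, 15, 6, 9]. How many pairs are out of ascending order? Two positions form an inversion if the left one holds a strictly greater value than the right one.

For each element, count later entries that are smaller:
5 → none → 0
7 → 6 → 1
34 → 12, 10, 23, 31, 15, 6, 9 → 7
12 → 10, 6, 9 → 3
10 → 6, 9 → 2
23 → 15, 6, 9 → 3
31 → 15, 6, 9 → 3
15 → 6, 9 → 2
6 → none → 0
9 → none → 0
Sum: 0 + 1 + 7 + 3 + 2 + 3 + 3 + 2 + 0 + 0 = 21

21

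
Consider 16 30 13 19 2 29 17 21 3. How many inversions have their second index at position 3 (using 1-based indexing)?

The element at index 3 is 13.
Elements before it: 16, 30
Those larger than 13: 16, 30

2 such elements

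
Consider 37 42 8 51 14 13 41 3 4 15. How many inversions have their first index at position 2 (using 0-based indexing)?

2 such elements

The element at index 2 is 8.
Elements after it: 51, 14, 13, 41, 3, 4, 15
Those smaller than 8: 3, 4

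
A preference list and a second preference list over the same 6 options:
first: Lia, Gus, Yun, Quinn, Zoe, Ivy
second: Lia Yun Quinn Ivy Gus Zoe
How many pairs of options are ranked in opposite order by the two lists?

Pairs: 4

Assign each item its position (1..6) in the first ordering, then rewrite the second ordering as that position sequence:
positions: Lia→1, Gus→2, Yun→3, Quinn→4, Zoe→5, Ivy→6
second ordering as positions: [1, 3, 4, 6, 2, 5]
Discordant pairs = inversions in this position sequence.
1: 0
3: 2 → 1
4: 2 → 1
6: 2, 5 → 2
2: 0
5: 0
Total: 0 + 1 + 1 + 2 + 0 + 0 = 4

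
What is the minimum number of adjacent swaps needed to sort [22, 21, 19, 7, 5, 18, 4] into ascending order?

19

The minimum number of adjacent swaps to sort an array equals its inversion count, since every such swap removes exactly one inversion.
Count inversions — for each element, later elements that are smaller:
22: 21, 19, 7, 5, 18, 4 → 6
21: 19, 7, 5, 18, 4 → 5
19: 7, 5, 18, 4 → 4
7: 5, 4 → 2
5: 4 → 1
18: 4 → 1
4: none → 0
Total inversions: 6 + 5 + 4 + 2 + 1 + 1 + 0 = 19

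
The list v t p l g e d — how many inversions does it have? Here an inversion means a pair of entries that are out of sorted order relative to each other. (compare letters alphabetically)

21

Element-by-element contributions:
v: 6
t: 5
p: 4
l: 3
g: 2
e: 1
d: 0
Sum: 6 + 5 + 4 + 3 + 2 + 1 + 0 = 21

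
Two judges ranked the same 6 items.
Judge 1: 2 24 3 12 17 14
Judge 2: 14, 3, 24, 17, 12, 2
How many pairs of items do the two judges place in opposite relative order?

11 discordant pairs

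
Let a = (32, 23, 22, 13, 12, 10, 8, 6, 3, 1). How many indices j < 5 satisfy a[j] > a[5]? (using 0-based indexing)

The element at index 5 is 10.
Elements before it: 32, 23, 22, 13, 12
Those larger than 10: 32, 23, 22, 13, 12

5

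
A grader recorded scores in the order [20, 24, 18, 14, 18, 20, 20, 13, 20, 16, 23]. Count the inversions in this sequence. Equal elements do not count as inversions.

Sweep left to right; for each value list the smaller values that follow it:
20: 5
24: 9
18: 3
14: 1
18: 2
20: 2
20: 2
13: 0
20: 1
16: 0
23: 0
Sum: 5 + 9 + 3 + 1 + 2 + 2 + 2 + 0 + 1 + 0 + 0 = 25

25 inversions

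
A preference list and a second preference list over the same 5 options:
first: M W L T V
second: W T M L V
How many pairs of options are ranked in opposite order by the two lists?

3 pairs

Assign each item its position (1..5) in the first ordering, then rewrite the second ordering as that position sequence:
positions: M→1, W→2, L→3, T→4, V→5
second ordering as positions: [2, 4, 1, 3, 5]
Discordant pairs = inversions in this position sequence.
2: 1 → 1
4: 1, 3 → 2
1: 0
3: 0
5: 0
Total: 1 + 2 + 0 + 0 + 0 = 3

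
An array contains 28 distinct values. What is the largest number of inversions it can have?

378

The maximum occurs when the array is in strictly decreasing order: every one of the C(28, 2) pairs is inverted.
C(28, 2) = 28·27/2 = 378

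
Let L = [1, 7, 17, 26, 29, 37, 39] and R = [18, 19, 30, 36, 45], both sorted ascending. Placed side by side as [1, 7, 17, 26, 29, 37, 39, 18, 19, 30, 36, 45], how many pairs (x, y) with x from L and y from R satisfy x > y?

Count, for every r in R, how many entries of L exceed r:
r = 18: 26, 29, 37, 39 → 4
r = 19: 26, 29, 37, 39 → 4
r = 30: 37, 39 → 2
r = 36: 37, 39 → 2
r = 45: none → 0
Cross-inversions: 4 + 4 + 2 + 2 + 0 = 12

Cross-inversions: 12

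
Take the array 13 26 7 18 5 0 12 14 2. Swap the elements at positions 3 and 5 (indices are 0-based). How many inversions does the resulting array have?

There are 21 inversions.

Positions 3 and 5 hold 18 and 0; after swapping, the array is [13, 26, 7, 0, 5, 18, 12, 14, 2].
For each element, count later entries that are smaller:
13 → 7, 0, 5, 12, 2 → 5
26 → 7, 0, 5, 18, 12, 14, 2 → 7
7 → 0, 5, 2 → 3
0 → none → 0
5 → 2 → 1
18 → 12, 14, 2 → 3
12 → 2 → 1
14 → 2 → 1
2 → none → 0
Sum: 5 + 7 + 3 + 0 + 1 + 3 + 1 + 1 + 0 = 21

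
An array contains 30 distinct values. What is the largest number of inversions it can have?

435 inversions

A reversed (strictly descending) arrangement makes every pair an inversion, giving C(30, 2) inversions.
C(30, 2) = 30·29/2 = 435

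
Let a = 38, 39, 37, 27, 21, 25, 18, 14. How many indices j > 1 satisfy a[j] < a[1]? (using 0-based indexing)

6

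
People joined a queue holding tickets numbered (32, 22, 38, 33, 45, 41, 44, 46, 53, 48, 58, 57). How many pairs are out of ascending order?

6

Element-by-element contributions:
32 → 22 → 1
22 → none → 0
38 → 33 → 1
33 → none → 0
45 → 41, 44 → 2
41 → none → 0
44 → none → 0
46 → none → 0
53 → 48 → 1
48 → none → 0
58 → 57 → 1
57 → none → 0
Sum: 1 + 0 + 1 + 0 + 2 + 0 + 0 + 0 + 1 + 0 + 1 + 0 = 6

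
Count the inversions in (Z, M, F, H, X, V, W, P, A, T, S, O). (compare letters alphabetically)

For each element, count later entries that are smaller:
Z: 11
M: 3
F: 1
H: 1
X: 7
V: 5
W: 5
P: 2
A: 0
T: 2
S: 1
O: 0
Sum: 11 + 3 + 1 + 1 + 7 + 5 + 5 + 2 + 0 + 2 + 1 + 0 = 38

38 inversions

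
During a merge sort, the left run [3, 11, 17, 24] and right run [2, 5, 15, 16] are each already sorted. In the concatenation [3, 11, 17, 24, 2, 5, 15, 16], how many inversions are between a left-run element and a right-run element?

11 cross-inversions

Count, for every r in R, how many entries of L exceed r:
r = 2: 3, 11, 17, 24 → 4
r = 5: 11, 17, 24 → 3
r = 15: 17, 24 → 2
r = 16: 17, 24 → 2
Cross-inversions: 4 + 3 + 2 + 2 = 11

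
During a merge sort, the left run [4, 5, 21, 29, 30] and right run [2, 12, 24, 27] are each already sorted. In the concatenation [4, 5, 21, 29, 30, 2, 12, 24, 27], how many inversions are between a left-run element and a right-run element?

Count, for every r in R, how many entries of L exceed r:
r = 2: 4, 5, 21, 29, 30 → 5
r = 12: 21, 29, 30 → 3
r = 24: 29, 30 → 2
r = 27: 29, 30 → 2
Cross-inversions: 5 + 3 + 2 + 2 = 12

Cross-inversions: 12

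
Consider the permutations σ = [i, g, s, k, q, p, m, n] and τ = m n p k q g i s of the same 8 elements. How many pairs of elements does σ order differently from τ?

24 discordant pairs

Assign each item its position (1..8) in the first ordering, then rewrite the second ordering as that position sequence:
positions: i→1, g→2, s→3, k→4, q→5, p→6, m→7, n→8
second ordering as positions: [7, 8, 6, 4, 5, 2, 1, 3]
Discordant pairs = inversions in this position sequence.
7: 6, 4, 5, 2, 1, 3 → 6
8: 6, 4, 5, 2, 1, 3 → 6
6: 4, 5, 2, 1, 3 → 5
4: 2, 1, 3 → 3
5: 2, 1, 3 → 3
2: 1 → 1
1: 0
3: 0
Total: 6 + 6 + 5 + 3 + 3 + 1 + 0 + 0 = 24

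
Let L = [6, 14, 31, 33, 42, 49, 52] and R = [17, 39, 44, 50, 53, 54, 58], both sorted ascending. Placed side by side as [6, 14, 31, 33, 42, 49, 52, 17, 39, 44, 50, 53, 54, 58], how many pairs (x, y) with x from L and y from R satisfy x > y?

11

Take each right-half value and tally the left-half values above it:
r = 17: 31, 33, 42, 49, 52 → 5
r = 39: 42, 49, 52 → 3
r = 44: 49, 52 → 2
r = 50: 52 → 1
r = 53: none → 0
r = 54: none → 0
r = 58: none → 0
Cross-inversions: 5 + 3 + 2 + 1 + 0 + 0 + 0 = 11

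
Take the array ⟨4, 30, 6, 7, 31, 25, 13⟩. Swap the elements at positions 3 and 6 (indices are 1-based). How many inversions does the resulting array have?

10

Positions 3 and 6 hold 6 and 25; after swapping, the array is [4, 30, 25, 7, 31, 6, 13].
Sweep left to right; for each value list the smaller values that follow it:
4 → none → 0
30 → 25, 7, 6, 13 → 4
25 → 7, 6, 13 → 3
7 → 6 → 1
31 → 6, 13 → 2
6 → none → 0
13 → none → 0
Sum: 0 + 4 + 3 + 1 + 2 + 0 + 0 = 10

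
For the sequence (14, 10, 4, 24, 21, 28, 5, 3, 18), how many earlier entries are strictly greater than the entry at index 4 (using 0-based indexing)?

1 such element

The element at index 4 is 21.
Elements before it: 14, 10, 4, 24
Those larger than 21: 24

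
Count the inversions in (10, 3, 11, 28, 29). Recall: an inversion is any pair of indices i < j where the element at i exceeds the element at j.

Element-by-element contributions:
10 → 3 → 1
3 → none → 0
11 → none → 0
28 → none → 0
29 → none → 0
Sum: 1 + 0 + 0 + 0 + 0 = 1

There is 1 inversion.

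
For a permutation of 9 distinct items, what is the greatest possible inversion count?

The maximum occurs when the array is in strictly decreasing order: every one of the C(9, 2) pairs is inverted.
C(9, 2) = 9·8/2 = 36

36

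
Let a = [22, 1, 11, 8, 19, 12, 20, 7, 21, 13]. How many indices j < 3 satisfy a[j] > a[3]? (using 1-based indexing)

1 such element

The element at index 3 is 11.
Elements before it: 22, 1
Those larger than 11: 22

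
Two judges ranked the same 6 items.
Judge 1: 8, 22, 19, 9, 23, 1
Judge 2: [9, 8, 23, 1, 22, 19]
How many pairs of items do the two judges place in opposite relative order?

7

Assign each item its position (1..6) in the first ordering, then rewrite the second ordering as that position sequence:
positions: 8→1, 22→2, 19→3, 9→4, 23→5, 1→6
second ordering as positions: [4, 1, 5, 6, 2, 3]
Discordant pairs = inversions in this position sequence.
4: 1, 2, 3 → 3
1: 0
5: 2, 3 → 2
6: 2, 3 → 2
2: 0
3: 0
Total: 3 + 0 + 2 + 2 + 0 + 0 = 7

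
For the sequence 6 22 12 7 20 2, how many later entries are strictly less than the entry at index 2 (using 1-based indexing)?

4

The element at index 2 is 22.
Elements after it: 12, 7, 20, 2
Those smaller than 22: 12, 7, 20, 2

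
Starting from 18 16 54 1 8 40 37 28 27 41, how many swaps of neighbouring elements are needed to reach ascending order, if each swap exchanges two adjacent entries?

There are 18 swaps.

The minimum number of adjacent swaps to sort an array equals its inversion count, since every such swap removes exactly one inversion.
Count inversions — for each element, later elements that are smaller:
18: 16, 1, 8 → 3
16: 1, 8 → 2
54: 1, 8, 40, 37, 28, 27, 41 → 7
1: none → 0
8: none → 0
40: 37, 28, 27 → 3
37: 28, 27 → 2
28: 27 → 1
27: none → 0
41: none → 0
Total inversions: 3 + 2 + 7 + 0 + 0 + 3 + 2 + 1 + 0 + 0 = 18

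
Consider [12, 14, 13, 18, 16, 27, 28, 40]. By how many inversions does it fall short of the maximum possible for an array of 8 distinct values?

26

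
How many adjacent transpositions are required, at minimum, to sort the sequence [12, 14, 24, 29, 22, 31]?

Each adjacent swap fixes exactly one inversion, so the minimum swap count equals the number of inversions.
Count inversions — for each element, later elements that are smaller:
12: none → 0
14: none → 0
24: 22 → 1
29: 22 → 1
22: none → 0
31: none → 0
Total inversions: 0 + 0 + 1 + 1 + 0 + 0 = 2

2 swaps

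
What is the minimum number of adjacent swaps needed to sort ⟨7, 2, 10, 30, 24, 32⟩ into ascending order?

2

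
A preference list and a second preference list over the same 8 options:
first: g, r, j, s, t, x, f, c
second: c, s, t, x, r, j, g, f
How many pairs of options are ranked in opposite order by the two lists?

18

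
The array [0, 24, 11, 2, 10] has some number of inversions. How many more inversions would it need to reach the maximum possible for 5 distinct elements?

Maximum inversions for 5 distinct elements is C(5, 2) = 5·4/2 = 10.
Current inversions — for each element, count later smaller elements:
0: 0
24: 3
11: 2
2: 0
10: 0
Current total: 0 + 3 + 2 + 0 + 0 = 5
Shortfall: 10 − 5 = 5

5 inversions short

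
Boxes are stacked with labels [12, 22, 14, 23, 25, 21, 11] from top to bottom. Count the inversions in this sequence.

10

For each element, count later entries that are smaller:
12 → 11 → 1
22 → 14, 21, 11 → 3
14 → 11 → 1
23 → 21, 11 → 2
25 → 21, 11 → 2
21 → 11 → 1
11 → none → 0
Sum: 1 + 3 + 1 + 2 + 2 + 1 + 0 = 10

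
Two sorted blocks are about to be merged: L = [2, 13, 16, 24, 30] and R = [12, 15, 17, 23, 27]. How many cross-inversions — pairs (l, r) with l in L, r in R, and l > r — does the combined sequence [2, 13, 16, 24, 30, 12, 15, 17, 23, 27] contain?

12

Count, for every r in R, how many entries of L exceed r:
r = 12: 13, 16, 24, 30 → 4
r = 15: 16, 24, 30 → 3
r = 17: 24, 30 → 2
r = 23: 24, 30 → 2
r = 27: 30 → 1
Cross-inversions: 4 + 3 + 2 + 2 + 1 = 12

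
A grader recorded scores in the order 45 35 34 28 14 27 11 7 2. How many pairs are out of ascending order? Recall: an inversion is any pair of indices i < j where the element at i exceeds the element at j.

35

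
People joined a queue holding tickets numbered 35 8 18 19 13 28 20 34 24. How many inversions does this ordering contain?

Count, for each position, how many later elements it exceeds:
35: 8
8: 0
18: 1
19: 1
13: 0
28: 2
20: 0
34: 1
24: 0
Sum: 8 + 0 + 1 + 1 + 0 + 2 + 0 + 1 + 0 = 13

There are 13 inversions.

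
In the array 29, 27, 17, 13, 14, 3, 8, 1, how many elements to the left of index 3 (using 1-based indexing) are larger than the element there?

2

The element at index 3 is 17.
Elements before it: 29, 27
Those larger than 17: 29, 27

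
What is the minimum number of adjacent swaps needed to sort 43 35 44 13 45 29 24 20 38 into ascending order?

The minimum number of adjacent swaps to sort an array equals its inversion count, since every such swap removes exactly one inversion.
Count inversions — for each element, later elements that are smaller:
43: 35, 13, 29, 24, 20, 38 → 6
35: 13, 29, 24, 20 → 4
44: 13, 29, 24, 20, 38 → 5
13: none → 0
45: 29, 24, 20, 38 → 4
29: 24, 20 → 2
24: 20 → 1
20: none → 0
38: none → 0
Total inversions: 6 + 4 + 5 + 0 + 4 + 2 + 1 + 0 + 0 = 22

22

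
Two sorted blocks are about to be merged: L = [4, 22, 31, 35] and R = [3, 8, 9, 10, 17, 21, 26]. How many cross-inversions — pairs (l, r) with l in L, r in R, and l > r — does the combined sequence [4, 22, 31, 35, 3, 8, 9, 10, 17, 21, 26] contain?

21

For each element r of the right run, count left-run elements greater than r:
r = 3: 4, 22, 31, 35 → 4
r = 8: 22, 31, 35 → 3
r = 9: 22, 31, 35 → 3
r = 10: 22, 31, 35 → 3
r = 17: 22, 31, 35 → 3
r = 21: 22, 31, 35 → 3
r = 26: 31, 35 → 2
Cross-inversions: 4 + 3 + 3 + 3 + 3 + 3 + 2 = 21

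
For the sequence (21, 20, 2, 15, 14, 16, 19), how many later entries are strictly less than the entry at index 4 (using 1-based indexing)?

The element at index 4 is 15.
Elements after it: 14, 16, 19
Those smaller than 15: 14

1 such element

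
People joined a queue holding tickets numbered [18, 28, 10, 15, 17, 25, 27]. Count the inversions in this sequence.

Count, for each position, how many later elements it exceeds:
18: 3
28: 5
10: 0
15: 0
17: 0
25: 0
27: 0
Sum: 3 + 5 + 0 + 0 + 0 + 0 + 0 = 8

8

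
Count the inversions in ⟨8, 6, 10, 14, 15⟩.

Inversions: 1

For each element, count later entries that are smaller:
8 → 6 → 1
6 → none → 0
10 → none → 0
14 → none → 0
15 → none → 0
Sum: 1 + 0 + 0 + 0 + 0 = 1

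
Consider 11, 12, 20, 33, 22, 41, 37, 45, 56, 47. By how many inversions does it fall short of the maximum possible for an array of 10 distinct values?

Maximum inversions for 10 distinct elements is C(10, 2) = 10·9/2 = 45.
Current inversions — for each element, count later smaller elements:
11: 0
12: 0
20: 0
33: 1
22: 0
41: 1
37: 0
45: 0
56: 1
47: 0
Current total: 0 + 0 + 0 + 1 + 0 + 1 + 0 + 0 + 1 + 0 = 3
Shortfall: 45 − 3 = 42

42 inversions short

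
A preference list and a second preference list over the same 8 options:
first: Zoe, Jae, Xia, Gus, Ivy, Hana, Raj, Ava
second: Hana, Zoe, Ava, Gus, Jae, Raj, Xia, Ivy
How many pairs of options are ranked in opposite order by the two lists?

14 pairs

Assign each item its position (1..8) in the first ordering, then rewrite the second ordering as that position sequence:
positions: Zoe→1, Jae→2, Xia→3, Gus→4, Ivy→5, Hana→6, Raj→7, Ava→8
second ordering as positions: [6, 1, 8, 4, 2, 7, 3, 5]
Discordant pairs = inversions in this position sequence.
6: 1, 4, 2, 3, 5 → 5
1: 0
8: 4, 2, 7, 3, 5 → 5
4: 2, 3 → 2
2: 0
7: 3, 5 → 2
3: 0
5: 0
Total: 5 + 0 + 5 + 2 + 0 + 2 + 0 + 0 = 14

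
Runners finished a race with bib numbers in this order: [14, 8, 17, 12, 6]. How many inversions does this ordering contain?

7 out-of-order pairs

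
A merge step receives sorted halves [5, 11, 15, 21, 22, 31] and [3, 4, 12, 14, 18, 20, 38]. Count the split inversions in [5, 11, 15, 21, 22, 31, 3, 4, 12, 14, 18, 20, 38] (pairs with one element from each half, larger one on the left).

26

Take each right-half value and tally the left-half values above it:
r = 3: 5, 11, 15, 21, 22, 31 → 6
r = 4: 5, 11, 15, 21, 22, 31 → 6
r = 12: 15, 21, 22, 31 → 4
r = 14: 15, 21, 22, 31 → 4
r = 18: 21, 22, 31 → 3
r = 20: 21, 22, 31 → 3
r = 38: none → 0
Cross-inversions: 6 + 6 + 4 + 4 + 3 + 3 + 0 = 26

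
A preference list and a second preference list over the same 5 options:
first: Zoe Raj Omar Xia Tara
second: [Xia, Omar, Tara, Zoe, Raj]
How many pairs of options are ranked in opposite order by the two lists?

7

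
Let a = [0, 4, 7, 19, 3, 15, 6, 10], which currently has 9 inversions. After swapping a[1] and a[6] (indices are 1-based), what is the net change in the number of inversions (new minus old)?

+7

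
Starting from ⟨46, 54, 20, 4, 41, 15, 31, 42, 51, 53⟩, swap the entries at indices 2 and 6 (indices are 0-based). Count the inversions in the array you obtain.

Positions 2 and 6 hold 20 and 31; after swapping, the array is [46, 54, 31, 4, 41, 15, 20, 42, 51, 53].
For each element, count later entries that are smaller:
46 → 31, 4, 41, 15, 20, 42 → 6
54 → 31, 4, 41, 15, 20, 42, 51, 53 → 8
31 → 4, 15, 20 → 3
4 → none → 0
41 → 15, 20 → 2
15 → none → 0
20 → none → 0
42 → none → 0
51 → none → 0
53 → none → 0
Sum: 6 + 8 + 3 + 0 + 2 + 0 + 0 + 0 + 0 + 0 = 19

19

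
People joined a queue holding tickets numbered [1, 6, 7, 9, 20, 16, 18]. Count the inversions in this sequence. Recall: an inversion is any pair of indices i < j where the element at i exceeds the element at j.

Out-of-order index pairs (0-indexed):
(4,5): 20 > 16
(4,6): 20 > 18
That's 2 pairs.

2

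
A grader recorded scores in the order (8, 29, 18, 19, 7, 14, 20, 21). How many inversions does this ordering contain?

For each element, count later entries that are smaller:
8: 1
29: 6
18: 2
19: 2
7: 0
14: 0
20: 0
21: 0
Sum: 1 + 6 + 2 + 2 + 0 + 0 + 0 + 0 = 11

Inversions: 11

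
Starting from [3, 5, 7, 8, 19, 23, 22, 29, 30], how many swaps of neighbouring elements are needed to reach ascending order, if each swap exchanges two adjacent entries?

1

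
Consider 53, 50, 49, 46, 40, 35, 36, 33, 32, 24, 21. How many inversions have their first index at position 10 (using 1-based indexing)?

The element at index 10 is 24.
Elements after it: 21
Those smaller than 24: 21

1 such element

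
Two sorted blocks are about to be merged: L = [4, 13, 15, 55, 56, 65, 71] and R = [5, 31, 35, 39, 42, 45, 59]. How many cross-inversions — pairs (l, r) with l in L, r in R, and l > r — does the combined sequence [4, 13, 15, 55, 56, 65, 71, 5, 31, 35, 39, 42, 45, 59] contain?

Count, for every r in R, how many entries of L exceed r:
r = 5: 13, 15, 55, 56, 65, 71 → 6
r = 31: 55, 56, 65, 71 → 4
r = 35: 55, 56, 65, 71 → 4
r = 39: 55, 56, 65, 71 → 4
r = 42: 55, 56, 65, 71 → 4
r = 45: 55, 56, 65, 71 → 4
r = 59: 65, 71 → 2
Cross-inversions: 6 + 4 + 4 + 4 + 4 + 4 + 2 = 28

28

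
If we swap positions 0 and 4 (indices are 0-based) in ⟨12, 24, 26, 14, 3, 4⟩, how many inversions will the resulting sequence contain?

9

Positions 0 and 4 hold 12 and 3; after swapping, the array is [3, 24, 26, 14, 12, 4].
Sweep left to right; for each value list the smaller values that follow it:
3 → none → 0
24 → 14, 12, 4 → 3
26 → 14, 12, 4 → 3
14 → 12, 4 → 2
12 → 4 → 1
4 → none → 0
Sum: 0 + 3 + 3 + 2 + 1 + 0 = 9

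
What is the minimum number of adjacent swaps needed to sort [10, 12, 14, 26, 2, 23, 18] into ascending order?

There are 7 swaps.

Each adjacent swap fixes exactly one inversion, so the minimum swap count equals the number of inversions.
Count inversions — for each element, later elements that are smaller:
10: 2 → 1
12: 2 → 1
14: 2 → 1
26: 2, 23, 18 → 3
2: none → 0
23: 18 → 1
18: none → 0
Total inversions: 1 + 1 + 1 + 3 + 0 + 1 + 0 = 7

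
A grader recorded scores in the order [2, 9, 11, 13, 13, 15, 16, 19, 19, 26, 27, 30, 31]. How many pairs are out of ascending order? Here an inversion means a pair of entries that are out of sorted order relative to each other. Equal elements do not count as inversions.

Element-by-element contributions:
2: 0
9: 0
11: 0
13: 0
13: 0
15: 0
16: 0
19: 0
19: 0
26: 0
27: 0
30: 0
31: 0
Sum: 0 + 0 + 0 + 0 + 0 + 0 + 0 + 0 + 0 + 0 + 0 + 0 + 0 = 0

0 inversions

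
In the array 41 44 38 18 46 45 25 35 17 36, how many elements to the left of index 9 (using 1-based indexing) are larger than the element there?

8

The element at index 9 is 17.
Elements before it: 41, 44, 38, 18, 46, 45, 25, 35
Those larger than 17: 41, 44, 38, 18, 46, 45, 25, 35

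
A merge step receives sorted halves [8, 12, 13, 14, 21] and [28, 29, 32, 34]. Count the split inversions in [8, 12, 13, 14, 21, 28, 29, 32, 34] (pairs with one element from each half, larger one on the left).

Count, for every r in R, how many entries of L exceed r:
r = 28: none → 0
r = 29: none → 0
r = 32: none → 0
r = 34: none → 0
Cross-inversions: 0 + 0 + 0 + 0 = 0

0 split inversions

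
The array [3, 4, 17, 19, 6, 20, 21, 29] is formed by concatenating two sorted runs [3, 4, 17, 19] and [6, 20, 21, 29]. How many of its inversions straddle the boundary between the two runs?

Count, for every r in R, how many entries of L exceed r:
r = 6: 17, 19 → 2
r = 20: none → 0
r = 21: none → 0
r = 29: none → 0
Cross-inversions: 2 + 0 + 0 + 0 = 2

2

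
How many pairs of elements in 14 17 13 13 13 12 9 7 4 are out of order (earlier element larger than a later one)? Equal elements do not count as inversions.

Sweep left to right; for each value list the smaller values that follow it:
14: 7
17: 7
13: 4
13: 4
13: 4
12: 3
9: 2
7: 1
4: 0
Sum: 7 + 7 + 4 + 4 + 4 + 3 + 2 + 1 + 0 = 32

32 out-of-order pairs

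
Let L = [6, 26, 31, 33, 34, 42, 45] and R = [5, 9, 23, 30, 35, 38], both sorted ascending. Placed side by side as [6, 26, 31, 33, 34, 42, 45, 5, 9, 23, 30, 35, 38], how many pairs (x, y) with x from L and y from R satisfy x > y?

28 cross-inversions

Take each right-half value and tally the left-half values above it:
r = 5: 6, 26, 31, 33, 34, 42, 45 → 7
r = 9: 26, 31, 33, 34, 42, 45 → 6
r = 23: 26, 31, 33, 34, 42, 45 → 6
r = 30: 31, 33, 34, 42, 45 → 5
r = 35: 42, 45 → 2
r = 38: 42, 45 → 2
Cross-inversions: 7 + 6 + 6 + 5 + 2 + 2 = 28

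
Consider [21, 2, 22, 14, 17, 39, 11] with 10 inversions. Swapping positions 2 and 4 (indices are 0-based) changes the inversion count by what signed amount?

-1

Positions 2 and 4 hold 22 and 17; after swapping, the array is [21, 2, 17, 14, 22, 39, 11].
Sweep left to right; for each value list the smaller values that follow it:
21 → 2, 17, 14, 11 → 4
2 → none → 0
17 → 14, 11 → 2
14 → 11 → 1
22 → 11 → 1
39 → 11 → 1
11 → none → 0
Sum: 4 + 0 + 2 + 1 + 1 + 1 + 0 = 9
Change: 9 − 10 = -1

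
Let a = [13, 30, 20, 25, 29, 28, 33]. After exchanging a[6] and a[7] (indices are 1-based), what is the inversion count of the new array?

6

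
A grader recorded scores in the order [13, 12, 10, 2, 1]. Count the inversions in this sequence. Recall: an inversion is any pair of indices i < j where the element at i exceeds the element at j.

Inversions: 10

For each element, count later entries that are smaller:
13: 4
12: 3
10: 2
2: 1
1: 0
Sum: 4 + 3 + 2 + 1 + 0 = 10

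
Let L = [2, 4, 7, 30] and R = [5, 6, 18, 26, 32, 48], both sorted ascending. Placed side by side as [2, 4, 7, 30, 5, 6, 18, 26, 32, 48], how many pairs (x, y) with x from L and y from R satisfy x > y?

6

For each element r of the right run, count left-run elements greater than r:
r = 5: 7, 30 → 2
r = 6: 7, 30 → 2
r = 18: 30 → 1
r = 26: 30 → 1
r = 32: none → 0
r = 48: none → 0
Cross-inversions: 2 + 2 + 1 + 1 + 0 + 0 = 6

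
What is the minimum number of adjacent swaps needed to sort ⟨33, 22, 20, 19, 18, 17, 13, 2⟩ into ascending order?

The minimum number of adjacent swaps to sort an array equals its inversion count, since every such swap removes exactly one inversion.
Count inversions — for each element, later elements that are smaller:
33: 22, 20, 19, 18, 17, 13, 2 → 7
22: 20, 19, 18, 17, 13, 2 → 6
20: 19, 18, 17, 13, 2 → 5
19: 18, 17, 13, 2 → 4
18: 17, 13, 2 → 3
17: 13, 2 → 2
13: 2 → 1
2: none → 0
Total inversions: 7 + 6 + 5 + 4 + 3 + 2 + 1 + 0 = 28

28 swaps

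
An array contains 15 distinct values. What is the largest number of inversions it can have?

A reversed (strictly descending) arrangement makes every pair an inversion, giving C(15, 2) inversions.
C(15, 2) = 15·14/2 = 105

105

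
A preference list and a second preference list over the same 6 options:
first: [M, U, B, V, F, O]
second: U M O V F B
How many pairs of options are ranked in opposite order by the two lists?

Pairs: 6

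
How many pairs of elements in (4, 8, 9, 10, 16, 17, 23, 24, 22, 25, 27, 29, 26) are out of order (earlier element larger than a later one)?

Sweep left to right; for each value list the smaller values that follow it:
4: 0
8: 0
9: 0
10: 0
16: 0
17: 0
23: 1
24: 1
22: 0
25: 0
27: 1
29: 1
26: 0
Sum: 0 + 0 + 0 + 0 + 0 + 0 + 1 + 1 + 0 + 0 + 1 + 1 + 0 = 4

There are 4 inversions.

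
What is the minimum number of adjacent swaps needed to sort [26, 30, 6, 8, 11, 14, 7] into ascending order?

Swaps: 13

Each adjacent swap fixes exactly one inversion, so the minimum swap count equals the number of inversions.
Count inversions — for each element, later elements that are smaller:
26: 6, 8, 11, 14, 7 → 5
30: 6, 8, 11, 14, 7 → 5
6: none → 0
8: 7 → 1
11: 7 → 1
14: 7 → 1
7: none → 0
Total inversions: 5 + 5 + 0 + 1 + 1 + 1 + 0 = 13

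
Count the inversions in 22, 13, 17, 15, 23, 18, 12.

12

Out-of-order index pairs (0-indexed):
(0,1): 22 > 13
(0,2): 22 > 17
(0,3): 22 > 15
(0,5): 22 > 18
(0,6): 22 > 12
(1,6): 13 > 12
(2,3): 17 > 15
(2,6): 17 > 12
(3,6): 15 > 12
(4,5): 23 > 18
(4,6): 23 > 12
(5,6): 18 > 12
That's 12 pairs.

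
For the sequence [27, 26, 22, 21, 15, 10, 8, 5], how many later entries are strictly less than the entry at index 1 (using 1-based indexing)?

7

The element at index 1 is 27.
Elements after it: 26, 22, 21, 15, 10, 8, 5
Those smaller than 27: 26, 22, 21, 15, 10, 8, 5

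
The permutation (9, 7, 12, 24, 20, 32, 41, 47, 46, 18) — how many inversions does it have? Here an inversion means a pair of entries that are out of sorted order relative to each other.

9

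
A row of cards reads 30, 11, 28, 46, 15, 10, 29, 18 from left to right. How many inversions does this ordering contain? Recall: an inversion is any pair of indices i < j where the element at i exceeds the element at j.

Count, for each position, how many later elements it exceeds:
30 → 11, 28, 15, 10, 29, 18 → 6
11 → 10 → 1
28 → 15, 10, 18 → 3
46 → 15, 10, 29, 18 → 4
15 → 10 → 1
10 → none → 0
29 → 18 → 1
18 → none → 0
Sum: 6 + 1 + 3 + 4 + 1 + 0 + 1 + 0 = 16

16 out-of-order pairs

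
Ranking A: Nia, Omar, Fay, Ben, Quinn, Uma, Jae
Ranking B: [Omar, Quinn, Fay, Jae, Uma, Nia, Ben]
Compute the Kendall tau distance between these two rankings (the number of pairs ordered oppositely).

10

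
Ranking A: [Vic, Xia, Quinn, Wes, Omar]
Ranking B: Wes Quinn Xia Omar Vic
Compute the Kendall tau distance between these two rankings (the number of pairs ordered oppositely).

Assign each item its position (1..5) in the first ordering, then rewrite the second ordering as that position sequence:
positions: Vic→1, Xia→2, Quinn→3, Wes→4, Omar→5
second ordering as positions: [4, 3, 2, 5, 1]
Discordant pairs = inversions in this position sequence.
4: 3, 2, 1 → 3
3: 2, 1 → 2
2: 1 → 1
5: 1 → 1
1: 0
Total: 3 + 2 + 1 + 1 + 0 = 7

There are 7 discordant pairs.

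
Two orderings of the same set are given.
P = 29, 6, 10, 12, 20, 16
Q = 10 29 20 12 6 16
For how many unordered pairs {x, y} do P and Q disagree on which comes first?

Assign each item its position (1..6) in the first ordering, then rewrite the second ordering as that position sequence:
positions: 29→1, 6→2, 10→3, 12→4, 20→5, 16→6
second ordering as positions: [3, 1, 5, 4, 2, 6]
Discordant pairs = inversions in this position sequence.
3: 1, 2 → 2
1: 0
5: 4, 2 → 2
4: 2 → 1
2: 0
6: 0
Total: 2 + 0 + 2 + 1 + 0 + 0 = 5

5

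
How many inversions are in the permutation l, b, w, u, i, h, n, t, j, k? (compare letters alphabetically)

Count, for each position, how many later elements it exceeds:
l → b, i, h, j, k → 5
b → none → 0
w → u, i, h, n, t, j, k → 7
u → i, h, n, t, j, k → 6
i → h → 1
h → none → 0
n → j, k → 2
t → j, k → 2
j → none → 0
k → none → 0
Sum: 5 + 0 + 7 + 6 + 1 + 0 + 2 + 2 + 0 + 0 = 23

23 inversions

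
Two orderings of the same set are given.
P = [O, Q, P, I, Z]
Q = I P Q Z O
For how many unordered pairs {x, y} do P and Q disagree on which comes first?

7

Assign each item its position (1..5) in the first ordering, then rewrite the second ordering as that position sequence:
positions: O→1, Q→2, P→3, I→4, Z→5
second ordering as positions: [4, 3, 2, 5, 1]
Discordant pairs = inversions in this position sequence.
4: 3, 2, 1 → 3
3: 2, 1 → 2
2: 1 → 1
5: 1 → 1
1: 0
Total: 3 + 2 + 1 + 1 + 0 = 7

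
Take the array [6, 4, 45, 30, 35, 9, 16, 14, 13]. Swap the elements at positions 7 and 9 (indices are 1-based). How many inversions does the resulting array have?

15

Positions 7 and 9 hold 16 and 13; after swapping, the array is [6, 4, 45, 30, 35, 9, 13, 14, 16].
Element-by-element contributions:
6: 1
4: 0
45: 6
30: 4
35: 4
9: 0
13: 0
14: 0
16: 0
Sum: 1 + 0 + 6 + 4 + 4 + 0 + 0 + 0 + 0 = 15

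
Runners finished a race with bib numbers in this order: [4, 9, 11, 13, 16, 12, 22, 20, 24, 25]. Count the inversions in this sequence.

3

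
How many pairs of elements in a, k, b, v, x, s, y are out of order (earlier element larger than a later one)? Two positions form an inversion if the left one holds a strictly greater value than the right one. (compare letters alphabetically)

3 inversions

Count, for each position, how many later elements it exceeds:
a → none → 0
k → b → 1
b → none → 0
v → s → 1
x → s → 1
s → none → 0
y → none → 0
Sum: 0 + 1 + 0 + 1 + 1 + 0 + 0 = 3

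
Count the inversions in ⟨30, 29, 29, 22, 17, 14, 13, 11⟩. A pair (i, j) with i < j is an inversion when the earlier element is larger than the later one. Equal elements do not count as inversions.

27

Count, for each position, how many later elements it exceeds:
30: 7
29: 5
29: 5
22: 4
17: 3
14: 2
13: 1
11: 0
Sum: 7 + 5 + 5 + 4 + 3 + 2 + 1 + 0 = 27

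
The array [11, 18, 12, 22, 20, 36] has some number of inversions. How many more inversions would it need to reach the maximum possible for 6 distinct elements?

13 inversions short

Maximum inversions for 6 distinct elements is C(6, 2) = 6·5/2 = 15.
Current inversions — for each element, count later smaller elements:
11: 0
18: 1
12: 0
22: 1
20: 0
36: 0
Current total: 0 + 1 + 0 + 1 + 0 + 0 = 2
Shortfall: 15 − 2 = 13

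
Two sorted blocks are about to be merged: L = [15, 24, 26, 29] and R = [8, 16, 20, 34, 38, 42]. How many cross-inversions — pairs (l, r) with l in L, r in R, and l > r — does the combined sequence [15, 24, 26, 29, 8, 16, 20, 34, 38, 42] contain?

Take each right-half value and tally the left-half values above it:
r = 8: 15, 24, 26, 29 → 4
r = 16: 24, 26, 29 → 3
r = 20: 24, 26, 29 → 3
r = 34: none → 0
r = 38: none → 0
r = 42: none → 0
Cross-inversions: 4 + 3 + 3 + 0 + 0 + 0 = 10

10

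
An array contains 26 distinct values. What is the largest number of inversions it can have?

A reversed (strictly descending) arrangement makes every pair an inversion, giving C(26, 2) inversions.
C(26, 2) = 26·25/2 = 325

Inversions: 325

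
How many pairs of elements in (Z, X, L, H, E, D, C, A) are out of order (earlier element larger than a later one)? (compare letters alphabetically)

28

Sweep left to right; for each value list the smaller values that follow it:
Z → X, L, H, E, D, C, A → 7
X → L, H, E, D, C, A → 6
L → H, E, D, C, A → 5
H → E, D, C, A → 4
E → D, C, A → 3
D → C, A → 2
C → A → 1
A → none → 0
Sum: 7 + 6 + 5 + 4 + 3 + 2 + 1 + 0 = 28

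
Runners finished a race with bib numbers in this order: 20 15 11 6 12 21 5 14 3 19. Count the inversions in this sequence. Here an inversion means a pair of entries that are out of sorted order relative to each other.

27 inversions

Sweep left to right; for each value list the smaller values that follow it:
20 → 15, 11, 6, 12, 5, 14, 3, 19 → 8
15 → 11, 6, 12, 5, 14, 3 → 6
11 → 6, 5, 3 → 3
6 → 5, 3 → 2
12 → 5, 3 → 2
21 → 5, 14, 3, 19 → 4
5 → 3 → 1
14 → 3 → 1
3 → none → 0
19 → none → 0
Sum: 8 + 6 + 3 + 2 + 2 + 4 + 1 + 1 + 0 + 0 = 27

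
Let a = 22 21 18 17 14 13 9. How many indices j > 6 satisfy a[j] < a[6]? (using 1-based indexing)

The element at index 6 is 13.
Elements after it: 9
Those smaller than 13: 9

1 such element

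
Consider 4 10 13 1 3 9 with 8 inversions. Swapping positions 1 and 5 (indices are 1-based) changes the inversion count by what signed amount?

Positions 1 and 5 hold 4 and 3; after swapping, the array is [3, 10, 13, 1, 4, 9].
Count, for each position, how many later elements it exceeds:
3: 1
10: 3
13: 3
1: 0
4: 0
9: 0
Sum: 1 + 3 + 3 + 0 + 0 + 0 = 7
Change: 7 − 8 = -1

-1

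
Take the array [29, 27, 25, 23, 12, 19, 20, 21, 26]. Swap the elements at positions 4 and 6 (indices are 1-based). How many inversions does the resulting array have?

23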